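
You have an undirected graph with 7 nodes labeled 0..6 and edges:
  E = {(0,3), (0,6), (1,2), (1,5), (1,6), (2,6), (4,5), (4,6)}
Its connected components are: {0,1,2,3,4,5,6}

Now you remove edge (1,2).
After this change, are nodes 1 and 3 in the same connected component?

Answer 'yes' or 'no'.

Answer: yes

Derivation:
Initial components: {0,1,2,3,4,5,6}
Removing edge (1,2): not a bridge — component count unchanged at 1.
New components: {0,1,2,3,4,5,6}
Are 1 and 3 in the same component? yes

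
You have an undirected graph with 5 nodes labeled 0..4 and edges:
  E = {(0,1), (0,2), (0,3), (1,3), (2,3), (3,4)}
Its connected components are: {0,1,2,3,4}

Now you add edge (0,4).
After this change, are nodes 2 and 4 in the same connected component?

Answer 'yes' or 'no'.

Answer: yes

Derivation:
Initial components: {0,1,2,3,4}
Adding edge (0,4): both already in same component {0,1,2,3,4}. No change.
New components: {0,1,2,3,4}
Are 2 and 4 in the same component? yes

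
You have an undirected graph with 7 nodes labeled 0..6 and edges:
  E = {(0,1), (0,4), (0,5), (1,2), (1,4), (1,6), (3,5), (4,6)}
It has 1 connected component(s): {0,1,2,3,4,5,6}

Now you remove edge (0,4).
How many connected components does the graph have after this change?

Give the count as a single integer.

Answer: 1

Derivation:
Initial component count: 1
Remove (0,4): not a bridge. Count unchanged: 1.
  After removal, components: {0,1,2,3,4,5,6}
New component count: 1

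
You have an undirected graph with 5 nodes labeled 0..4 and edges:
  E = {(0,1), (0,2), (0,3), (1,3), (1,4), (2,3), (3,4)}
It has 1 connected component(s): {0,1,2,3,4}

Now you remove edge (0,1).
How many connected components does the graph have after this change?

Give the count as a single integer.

Initial component count: 1
Remove (0,1): not a bridge. Count unchanged: 1.
  After removal, components: {0,1,2,3,4}
New component count: 1

Answer: 1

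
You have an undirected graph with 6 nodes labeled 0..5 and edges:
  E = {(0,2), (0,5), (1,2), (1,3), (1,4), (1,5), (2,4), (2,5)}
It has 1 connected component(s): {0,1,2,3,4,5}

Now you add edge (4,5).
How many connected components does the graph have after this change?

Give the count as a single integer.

Answer: 1

Derivation:
Initial component count: 1
Add (4,5): endpoints already in same component. Count unchanged: 1.
New component count: 1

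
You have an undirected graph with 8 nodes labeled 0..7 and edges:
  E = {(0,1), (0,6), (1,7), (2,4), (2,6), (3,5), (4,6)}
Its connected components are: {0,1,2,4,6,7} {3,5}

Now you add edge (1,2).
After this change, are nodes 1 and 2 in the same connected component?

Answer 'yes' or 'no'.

Answer: yes

Derivation:
Initial components: {0,1,2,4,6,7} {3,5}
Adding edge (1,2): both already in same component {0,1,2,4,6,7}. No change.
New components: {0,1,2,4,6,7} {3,5}
Are 1 and 2 in the same component? yes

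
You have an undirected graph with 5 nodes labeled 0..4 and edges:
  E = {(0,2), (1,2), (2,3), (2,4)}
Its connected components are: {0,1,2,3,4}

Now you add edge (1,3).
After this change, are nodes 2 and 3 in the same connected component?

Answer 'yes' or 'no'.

Answer: yes

Derivation:
Initial components: {0,1,2,3,4}
Adding edge (1,3): both already in same component {0,1,2,3,4}. No change.
New components: {0,1,2,3,4}
Are 2 and 3 in the same component? yes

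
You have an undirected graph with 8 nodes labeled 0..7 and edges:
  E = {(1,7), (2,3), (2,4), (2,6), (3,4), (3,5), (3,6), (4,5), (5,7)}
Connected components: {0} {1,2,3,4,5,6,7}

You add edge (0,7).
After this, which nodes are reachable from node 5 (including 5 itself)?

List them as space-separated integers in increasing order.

Answer: 0 1 2 3 4 5 6 7

Derivation:
Before: nodes reachable from 5: {1,2,3,4,5,6,7}
Adding (0,7): merges 5's component with another. Reachability grows.
After: nodes reachable from 5: {0,1,2,3,4,5,6,7}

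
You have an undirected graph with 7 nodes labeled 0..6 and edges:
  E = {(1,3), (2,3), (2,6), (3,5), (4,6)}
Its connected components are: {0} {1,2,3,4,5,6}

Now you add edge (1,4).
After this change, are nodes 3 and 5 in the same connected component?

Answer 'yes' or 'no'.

Answer: yes

Derivation:
Initial components: {0} {1,2,3,4,5,6}
Adding edge (1,4): both already in same component {1,2,3,4,5,6}. No change.
New components: {0} {1,2,3,4,5,6}
Are 3 and 5 in the same component? yes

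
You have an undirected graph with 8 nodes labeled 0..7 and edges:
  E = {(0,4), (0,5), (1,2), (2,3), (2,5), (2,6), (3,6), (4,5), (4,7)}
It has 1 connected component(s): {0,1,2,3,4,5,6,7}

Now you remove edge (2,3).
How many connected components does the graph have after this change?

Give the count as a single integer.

Answer: 1

Derivation:
Initial component count: 1
Remove (2,3): not a bridge. Count unchanged: 1.
  After removal, components: {0,1,2,3,4,5,6,7}
New component count: 1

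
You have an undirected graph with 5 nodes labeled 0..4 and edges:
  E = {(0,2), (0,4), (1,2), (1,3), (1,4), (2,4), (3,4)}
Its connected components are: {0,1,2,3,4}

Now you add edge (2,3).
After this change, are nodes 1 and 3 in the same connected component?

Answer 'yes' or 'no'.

Answer: yes

Derivation:
Initial components: {0,1,2,3,4}
Adding edge (2,3): both already in same component {0,1,2,3,4}. No change.
New components: {0,1,2,3,4}
Are 1 and 3 in the same component? yes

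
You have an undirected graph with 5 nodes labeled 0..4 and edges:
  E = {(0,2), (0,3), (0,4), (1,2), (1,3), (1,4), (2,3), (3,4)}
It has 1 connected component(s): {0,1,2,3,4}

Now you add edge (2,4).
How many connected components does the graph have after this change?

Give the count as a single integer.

Answer: 1

Derivation:
Initial component count: 1
Add (2,4): endpoints already in same component. Count unchanged: 1.
New component count: 1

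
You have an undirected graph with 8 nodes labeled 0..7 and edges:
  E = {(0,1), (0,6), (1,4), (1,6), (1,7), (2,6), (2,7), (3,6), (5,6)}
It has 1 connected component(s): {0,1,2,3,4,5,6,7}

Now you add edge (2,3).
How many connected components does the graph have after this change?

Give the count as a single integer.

Answer: 1

Derivation:
Initial component count: 1
Add (2,3): endpoints already in same component. Count unchanged: 1.
New component count: 1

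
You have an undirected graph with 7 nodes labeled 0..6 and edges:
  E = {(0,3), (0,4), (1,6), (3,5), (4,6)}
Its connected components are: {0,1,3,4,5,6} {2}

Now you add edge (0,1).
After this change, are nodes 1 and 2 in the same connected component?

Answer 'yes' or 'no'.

Initial components: {0,1,3,4,5,6} {2}
Adding edge (0,1): both already in same component {0,1,3,4,5,6}. No change.
New components: {0,1,3,4,5,6} {2}
Are 1 and 2 in the same component? no

Answer: no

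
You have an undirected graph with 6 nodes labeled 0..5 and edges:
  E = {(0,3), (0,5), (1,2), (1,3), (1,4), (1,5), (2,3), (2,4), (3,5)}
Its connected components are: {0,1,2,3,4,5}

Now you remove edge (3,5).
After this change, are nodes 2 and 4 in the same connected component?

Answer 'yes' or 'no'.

Initial components: {0,1,2,3,4,5}
Removing edge (3,5): not a bridge — component count unchanged at 1.
New components: {0,1,2,3,4,5}
Are 2 and 4 in the same component? yes

Answer: yes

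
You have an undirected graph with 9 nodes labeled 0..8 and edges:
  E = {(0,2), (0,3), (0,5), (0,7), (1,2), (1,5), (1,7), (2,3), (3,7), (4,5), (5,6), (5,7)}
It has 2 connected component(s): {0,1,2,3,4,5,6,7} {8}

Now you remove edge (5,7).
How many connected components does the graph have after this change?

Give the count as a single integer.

Initial component count: 2
Remove (5,7): not a bridge. Count unchanged: 2.
  After removal, components: {0,1,2,3,4,5,6,7} {8}
New component count: 2

Answer: 2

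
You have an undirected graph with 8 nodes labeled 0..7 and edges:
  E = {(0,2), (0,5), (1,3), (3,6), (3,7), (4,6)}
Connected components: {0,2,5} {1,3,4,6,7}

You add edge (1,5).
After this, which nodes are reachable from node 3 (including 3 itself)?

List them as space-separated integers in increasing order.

Answer: 0 1 2 3 4 5 6 7

Derivation:
Before: nodes reachable from 3: {1,3,4,6,7}
Adding (1,5): merges 3's component with another. Reachability grows.
After: nodes reachable from 3: {0,1,2,3,4,5,6,7}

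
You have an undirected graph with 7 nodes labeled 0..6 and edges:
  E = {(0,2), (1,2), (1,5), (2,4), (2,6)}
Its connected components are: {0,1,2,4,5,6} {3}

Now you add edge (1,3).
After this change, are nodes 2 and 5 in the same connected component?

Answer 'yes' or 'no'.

Initial components: {0,1,2,4,5,6} {3}
Adding edge (1,3): merges {0,1,2,4,5,6} and {3}.
New components: {0,1,2,3,4,5,6}
Are 2 and 5 in the same component? yes

Answer: yes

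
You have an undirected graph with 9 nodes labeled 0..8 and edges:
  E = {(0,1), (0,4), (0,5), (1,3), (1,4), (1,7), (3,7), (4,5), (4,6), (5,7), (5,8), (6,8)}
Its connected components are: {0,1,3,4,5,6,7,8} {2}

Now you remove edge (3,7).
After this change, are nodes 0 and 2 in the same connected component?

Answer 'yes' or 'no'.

Answer: no

Derivation:
Initial components: {0,1,3,4,5,6,7,8} {2}
Removing edge (3,7): not a bridge — component count unchanged at 2.
New components: {0,1,3,4,5,6,7,8} {2}
Are 0 and 2 in the same component? no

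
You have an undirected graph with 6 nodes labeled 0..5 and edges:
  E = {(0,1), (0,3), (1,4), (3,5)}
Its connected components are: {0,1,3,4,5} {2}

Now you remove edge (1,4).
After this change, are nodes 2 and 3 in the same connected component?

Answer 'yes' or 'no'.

Answer: no

Derivation:
Initial components: {0,1,3,4,5} {2}
Removing edge (1,4): it was a bridge — component count 2 -> 3.
New components: {0,1,3,5} {2} {4}
Are 2 and 3 in the same component? no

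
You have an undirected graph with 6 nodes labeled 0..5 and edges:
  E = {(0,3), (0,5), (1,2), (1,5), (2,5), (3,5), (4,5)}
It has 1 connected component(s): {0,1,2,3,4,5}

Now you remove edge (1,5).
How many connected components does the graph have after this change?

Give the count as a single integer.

Initial component count: 1
Remove (1,5): not a bridge. Count unchanged: 1.
  After removal, components: {0,1,2,3,4,5}
New component count: 1

Answer: 1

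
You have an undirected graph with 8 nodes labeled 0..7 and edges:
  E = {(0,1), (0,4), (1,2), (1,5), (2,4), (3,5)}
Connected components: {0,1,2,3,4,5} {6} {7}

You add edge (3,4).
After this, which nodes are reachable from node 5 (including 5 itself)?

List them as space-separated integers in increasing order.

Before: nodes reachable from 5: {0,1,2,3,4,5}
Adding (3,4): both endpoints already in same component. Reachability from 5 unchanged.
After: nodes reachable from 5: {0,1,2,3,4,5}

Answer: 0 1 2 3 4 5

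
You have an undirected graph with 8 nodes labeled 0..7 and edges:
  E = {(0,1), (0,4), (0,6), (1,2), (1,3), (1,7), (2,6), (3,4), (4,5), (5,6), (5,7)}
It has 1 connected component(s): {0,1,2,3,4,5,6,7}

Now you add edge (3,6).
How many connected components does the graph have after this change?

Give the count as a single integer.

Initial component count: 1
Add (3,6): endpoints already in same component. Count unchanged: 1.
New component count: 1

Answer: 1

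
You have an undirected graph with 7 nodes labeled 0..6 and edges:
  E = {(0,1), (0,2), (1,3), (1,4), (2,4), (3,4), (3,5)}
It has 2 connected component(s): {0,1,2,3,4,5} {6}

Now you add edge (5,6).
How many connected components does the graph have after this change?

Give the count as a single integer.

Initial component count: 2
Add (5,6): merges two components. Count decreases: 2 -> 1.
New component count: 1

Answer: 1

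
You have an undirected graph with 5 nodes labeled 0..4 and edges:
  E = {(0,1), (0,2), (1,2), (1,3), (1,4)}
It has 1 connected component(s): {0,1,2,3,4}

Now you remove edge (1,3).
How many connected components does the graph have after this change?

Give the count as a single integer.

Initial component count: 1
Remove (1,3): it was a bridge. Count increases: 1 -> 2.
  After removal, components: {0,1,2,4} {3}
New component count: 2

Answer: 2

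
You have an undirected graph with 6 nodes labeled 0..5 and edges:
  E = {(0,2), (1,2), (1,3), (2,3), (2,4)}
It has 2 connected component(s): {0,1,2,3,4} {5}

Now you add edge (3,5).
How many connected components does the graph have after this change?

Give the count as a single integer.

Initial component count: 2
Add (3,5): merges two components. Count decreases: 2 -> 1.
New component count: 1

Answer: 1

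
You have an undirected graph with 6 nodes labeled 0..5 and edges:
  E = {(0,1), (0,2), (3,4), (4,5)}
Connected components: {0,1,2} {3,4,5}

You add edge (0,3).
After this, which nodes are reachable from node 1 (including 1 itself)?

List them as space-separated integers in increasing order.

Answer: 0 1 2 3 4 5

Derivation:
Before: nodes reachable from 1: {0,1,2}
Adding (0,3): merges 1's component with another. Reachability grows.
After: nodes reachable from 1: {0,1,2,3,4,5}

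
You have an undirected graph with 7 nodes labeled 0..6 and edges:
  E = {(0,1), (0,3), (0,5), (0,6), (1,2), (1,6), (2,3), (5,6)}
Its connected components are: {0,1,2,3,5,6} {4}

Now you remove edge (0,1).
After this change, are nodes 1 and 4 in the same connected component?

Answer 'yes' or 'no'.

Initial components: {0,1,2,3,5,6} {4}
Removing edge (0,1): not a bridge — component count unchanged at 2.
New components: {0,1,2,3,5,6} {4}
Are 1 and 4 in the same component? no

Answer: no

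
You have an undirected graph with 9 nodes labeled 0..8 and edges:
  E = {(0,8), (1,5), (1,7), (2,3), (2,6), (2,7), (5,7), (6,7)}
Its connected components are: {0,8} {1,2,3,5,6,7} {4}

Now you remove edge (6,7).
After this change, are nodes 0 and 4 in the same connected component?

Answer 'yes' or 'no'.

Answer: no

Derivation:
Initial components: {0,8} {1,2,3,5,6,7} {4}
Removing edge (6,7): not a bridge — component count unchanged at 3.
New components: {0,8} {1,2,3,5,6,7} {4}
Are 0 and 4 in the same component? no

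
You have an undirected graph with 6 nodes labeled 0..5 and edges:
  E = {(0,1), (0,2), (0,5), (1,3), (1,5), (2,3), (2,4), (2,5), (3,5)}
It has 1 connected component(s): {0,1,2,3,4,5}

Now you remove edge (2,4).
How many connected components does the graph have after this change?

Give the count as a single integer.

Initial component count: 1
Remove (2,4): it was a bridge. Count increases: 1 -> 2.
  After removal, components: {0,1,2,3,5} {4}
New component count: 2

Answer: 2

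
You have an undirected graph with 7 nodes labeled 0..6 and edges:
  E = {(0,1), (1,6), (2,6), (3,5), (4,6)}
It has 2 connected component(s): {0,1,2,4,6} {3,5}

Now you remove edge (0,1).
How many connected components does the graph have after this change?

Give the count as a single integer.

Answer: 3

Derivation:
Initial component count: 2
Remove (0,1): it was a bridge. Count increases: 2 -> 3.
  After removal, components: {0} {1,2,4,6} {3,5}
New component count: 3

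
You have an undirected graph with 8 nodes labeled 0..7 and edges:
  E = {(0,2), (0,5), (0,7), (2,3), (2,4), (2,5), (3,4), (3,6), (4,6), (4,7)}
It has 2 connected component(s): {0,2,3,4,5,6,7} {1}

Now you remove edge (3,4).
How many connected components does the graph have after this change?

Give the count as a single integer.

Answer: 2

Derivation:
Initial component count: 2
Remove (3,4): not a bridge. Count unchanged: 2.
  After removal, components: {0,2,3,4,5,6,7} {1}
New component count: 2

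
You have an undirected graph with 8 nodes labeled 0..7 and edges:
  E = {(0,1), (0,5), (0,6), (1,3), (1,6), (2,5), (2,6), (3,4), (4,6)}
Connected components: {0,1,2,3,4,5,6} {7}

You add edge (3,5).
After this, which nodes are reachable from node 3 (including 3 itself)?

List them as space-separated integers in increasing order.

Before: nodes reachable from 3: {0,1,2,3,4,5,6}
Adding (3,5): both endpoints already in same component. Reachability from 3 unchanged.
After: nodes reachable from 3: {0,1,2,3,4,5,6}

Answer: 0 1 2 3 4 5 6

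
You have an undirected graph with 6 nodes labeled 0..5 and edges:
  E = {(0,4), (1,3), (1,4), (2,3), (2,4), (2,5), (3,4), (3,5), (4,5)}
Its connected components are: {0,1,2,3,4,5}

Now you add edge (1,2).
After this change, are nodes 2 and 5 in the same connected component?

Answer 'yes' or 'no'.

Answer: yes

Derivation:
Initial components: {0,1,2,3,4,5}
Adding edge (1,2): both already in same component {0,1,2,3,4,5}. No change.
New components: {0,1,2,3,4,5}
Are 2 and 5 in the same component? yes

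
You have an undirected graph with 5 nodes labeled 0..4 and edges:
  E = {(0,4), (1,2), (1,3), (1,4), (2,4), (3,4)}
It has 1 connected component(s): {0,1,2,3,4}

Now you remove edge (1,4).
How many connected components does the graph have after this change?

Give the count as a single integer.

Initial component count: 1
Remove (1,4): not a bridge. Count unchanged: 1.
  After removal, components: {0,1,2,3,4}
New component count: 1

Answer: 1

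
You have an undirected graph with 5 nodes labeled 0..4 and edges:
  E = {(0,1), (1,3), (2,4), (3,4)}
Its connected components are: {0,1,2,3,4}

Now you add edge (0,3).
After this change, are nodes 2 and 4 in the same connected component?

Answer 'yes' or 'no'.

Answer: yes

Derivation:
Initial components: {0,1,2,3,4}
Adding edge (0,3): both already in same component {0,1,2,3,4}. No change.
New components: {0,1,2,3,4}
Are 2 and 4 in the same component? yes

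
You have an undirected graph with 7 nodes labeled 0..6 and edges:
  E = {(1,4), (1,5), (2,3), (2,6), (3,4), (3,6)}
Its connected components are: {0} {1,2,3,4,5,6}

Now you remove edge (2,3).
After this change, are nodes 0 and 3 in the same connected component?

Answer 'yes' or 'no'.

Answer: no

Derivation:
Initial components: {0} {1,2,3,4,5,6}
Removing edge (2,3): not a bridge — component count unchanged at 2.
New components: {0} {1,2,3,4,5,6}
Are 0 and 3 in the same component? no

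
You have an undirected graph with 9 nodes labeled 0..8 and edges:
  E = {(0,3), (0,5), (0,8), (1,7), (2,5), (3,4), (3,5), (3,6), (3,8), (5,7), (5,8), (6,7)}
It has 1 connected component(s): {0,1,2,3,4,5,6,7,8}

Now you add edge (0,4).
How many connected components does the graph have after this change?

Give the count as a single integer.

Initial component count: 1
Add (0,4): endpoints already in same component. Count unchanged: 1.
New component count: 1

Answer: 1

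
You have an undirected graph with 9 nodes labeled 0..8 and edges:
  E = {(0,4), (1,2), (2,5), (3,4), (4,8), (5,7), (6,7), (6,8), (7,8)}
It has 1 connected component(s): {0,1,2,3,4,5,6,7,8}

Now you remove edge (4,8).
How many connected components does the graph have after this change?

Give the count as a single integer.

Initial component count: 1
Remove (4,8): it was a bridge. Count increases: 1 -> 2.
  After removal, components: {0,3,4} {1,2,5,6,7,8}
New component count: 2

Answer: 2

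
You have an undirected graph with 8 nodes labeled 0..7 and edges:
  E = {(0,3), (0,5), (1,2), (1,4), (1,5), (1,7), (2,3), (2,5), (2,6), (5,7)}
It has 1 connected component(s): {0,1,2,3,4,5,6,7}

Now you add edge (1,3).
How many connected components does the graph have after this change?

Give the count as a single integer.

Initial component count: 1
Add (1,3): endpoints already in same component. Count unchanged: 1.
New component count: 1

Answer: 1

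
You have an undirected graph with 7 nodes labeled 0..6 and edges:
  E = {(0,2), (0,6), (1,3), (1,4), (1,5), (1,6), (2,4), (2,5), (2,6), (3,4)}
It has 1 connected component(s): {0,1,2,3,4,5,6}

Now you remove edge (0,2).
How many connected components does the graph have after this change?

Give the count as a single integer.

Answer: 1

Derivation:
Initial component count: 1
Remove (0,2): not a bridge. Count unchanged: 1.
  After removal, components: {0,1,2,3,4,5,6}
New component count: 1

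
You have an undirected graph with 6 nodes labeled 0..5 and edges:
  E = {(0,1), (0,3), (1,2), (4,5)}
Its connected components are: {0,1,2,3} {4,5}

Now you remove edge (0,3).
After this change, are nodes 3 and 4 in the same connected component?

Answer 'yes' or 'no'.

Answer: no

Derivation:
Initial components: {0,1,2,3} {4,5}
Removing edge (0,3): it was a bridge — component count 2 -> 3.
New components: {0,1,2} {3} {4,5}
Are 3 and 4 in the same component? no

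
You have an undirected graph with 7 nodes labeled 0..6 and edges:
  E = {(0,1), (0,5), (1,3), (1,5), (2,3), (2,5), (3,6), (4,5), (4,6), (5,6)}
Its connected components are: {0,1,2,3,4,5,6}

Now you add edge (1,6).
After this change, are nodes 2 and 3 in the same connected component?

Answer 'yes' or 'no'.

Initial components: {0,1,2,3,4,5,6}
Adding edge (1,6): both already in same component {0,1,2,3,4,5,6}. No change.
New components: {0,1,2,3,4,5,6}
Are 2 and 3 in the same component? yes

Answer: yes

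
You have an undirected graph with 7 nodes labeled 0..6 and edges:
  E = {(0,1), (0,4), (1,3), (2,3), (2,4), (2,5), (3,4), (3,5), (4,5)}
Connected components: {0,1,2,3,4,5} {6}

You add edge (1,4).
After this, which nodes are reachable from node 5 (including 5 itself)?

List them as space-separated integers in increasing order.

Answer: 0 1 2 3 4 5

Derivation:
Before: nodes reachable from 5: {0,1,2,3,4,5}
Adding (1,4): both endpoints already in same component. Reachability from 5 unchanged.
After: nodes reachable from 5: {0,1,2,3,4,5}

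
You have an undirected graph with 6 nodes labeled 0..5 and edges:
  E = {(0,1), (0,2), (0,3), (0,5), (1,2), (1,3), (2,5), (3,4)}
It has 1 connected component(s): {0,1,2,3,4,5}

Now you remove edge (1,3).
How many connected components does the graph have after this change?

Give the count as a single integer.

Initial component count: 1
Remove (1,3): not a bridge. Count unchanged: 1.
  After removal, components: {0,1,2,3,4,5}
New component count: 1

Answer: 1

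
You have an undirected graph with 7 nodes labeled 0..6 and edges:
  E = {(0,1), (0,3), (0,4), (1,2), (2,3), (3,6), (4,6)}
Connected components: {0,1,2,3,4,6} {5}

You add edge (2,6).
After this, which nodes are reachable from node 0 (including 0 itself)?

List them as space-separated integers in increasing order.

Before: nodes reachable from 0: {0,1,2,3,4,6}
Adding (2,6): both endpoints already in same component. Reachability from 0 unchanged.
After: nodes reachable from 0: {0,1,2,3,4,6}

Answer: 0 1 2 3 4 6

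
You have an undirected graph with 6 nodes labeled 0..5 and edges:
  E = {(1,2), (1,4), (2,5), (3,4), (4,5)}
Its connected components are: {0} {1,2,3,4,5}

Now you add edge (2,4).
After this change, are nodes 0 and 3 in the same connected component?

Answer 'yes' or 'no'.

Answer: no

Derivation:
Initial components: {0} {1,2,3,4,5}
Adding edge (2,4): both already in same component {1,2,3,4,5}. No change.
New components: {0} {1,2,3,4,5}
Are 0 and 3 in the same component? no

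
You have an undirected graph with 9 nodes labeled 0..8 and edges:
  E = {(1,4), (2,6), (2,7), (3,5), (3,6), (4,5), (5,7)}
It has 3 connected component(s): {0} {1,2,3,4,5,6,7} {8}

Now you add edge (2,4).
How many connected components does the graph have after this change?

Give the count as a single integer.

Initial component count: 3
Add (2,4): endpoints already in same component. Count unchanged: 3.
New component count: 3

Answer: 3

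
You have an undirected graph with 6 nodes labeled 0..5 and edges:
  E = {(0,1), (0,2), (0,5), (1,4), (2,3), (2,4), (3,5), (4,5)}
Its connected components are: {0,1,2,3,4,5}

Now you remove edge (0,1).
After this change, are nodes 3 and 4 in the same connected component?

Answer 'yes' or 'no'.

Answer: yes

Derivation:
Initial components: {0,1,2,3,4,5}
Removing edge (0,1): not a bridge — component count unchanged at 1.
New components: {0,1,2,3,4,5}
Are 3 and 4 in the same component? yes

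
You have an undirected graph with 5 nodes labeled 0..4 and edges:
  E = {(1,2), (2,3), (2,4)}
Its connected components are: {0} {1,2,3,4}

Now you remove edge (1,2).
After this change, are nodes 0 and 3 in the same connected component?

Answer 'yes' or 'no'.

Answer: no

Derivation:
Initial components: {0} {1,2,3,4}
Removing edge (1,2): it was a bridge — component count 2 -> 3.
New components: {0} {1} {2,3,4}
Are 0 and 3 in the same component? no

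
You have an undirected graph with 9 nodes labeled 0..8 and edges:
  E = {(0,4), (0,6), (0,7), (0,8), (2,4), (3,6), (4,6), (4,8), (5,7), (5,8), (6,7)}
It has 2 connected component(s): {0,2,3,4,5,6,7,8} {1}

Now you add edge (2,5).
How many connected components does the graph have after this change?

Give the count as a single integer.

Answer: 2

Derivation:
Initial component count: 2
Add (2,5): endpoints already in same component. Count unchanged: 2.
New component count: 2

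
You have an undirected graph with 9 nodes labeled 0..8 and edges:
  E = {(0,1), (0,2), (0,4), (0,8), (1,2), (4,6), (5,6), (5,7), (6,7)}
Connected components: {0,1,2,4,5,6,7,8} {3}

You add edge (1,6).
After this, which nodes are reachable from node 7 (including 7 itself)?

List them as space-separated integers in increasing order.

Before: nodes reachable from 7: {0,1,2,4,5,6,7,8}
Adding (1,6): both endpoints already in same component. Reachability from 7 unchanged.
After: nodes reachable from 7: {0,1,2,4,5,6,7,8}

Answer: 0 1 2 4 5 6 7 8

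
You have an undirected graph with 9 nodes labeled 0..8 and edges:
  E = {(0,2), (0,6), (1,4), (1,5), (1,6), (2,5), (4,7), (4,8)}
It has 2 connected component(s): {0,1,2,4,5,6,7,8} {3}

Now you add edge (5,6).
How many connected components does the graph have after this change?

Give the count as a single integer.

Initial component count: 2
Add (5,6): endpoints already in same component. Count unchanged: 2.
New component count: 2

Answer: 2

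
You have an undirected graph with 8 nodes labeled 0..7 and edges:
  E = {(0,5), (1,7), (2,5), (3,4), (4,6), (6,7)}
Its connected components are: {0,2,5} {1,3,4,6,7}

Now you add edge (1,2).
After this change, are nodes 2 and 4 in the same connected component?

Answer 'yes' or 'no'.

Initial components: {0,2,5} {1,3,4,6,7}
Adding edge (1,2): merges {1,3,4,6,7} and {0,2,5}.
New components: {0,1,2,3,4,5,6,7}
Are 2 and 4 in the same component? yes

Answer: yes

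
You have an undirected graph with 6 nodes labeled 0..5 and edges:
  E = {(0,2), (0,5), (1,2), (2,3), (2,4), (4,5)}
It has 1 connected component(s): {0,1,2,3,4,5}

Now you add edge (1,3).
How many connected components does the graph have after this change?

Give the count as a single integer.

Answer: 1

Derivation:
Initial component count: 1
Add (1,3): endpoints already in same component. Count unchanged: 1.
New component count: 1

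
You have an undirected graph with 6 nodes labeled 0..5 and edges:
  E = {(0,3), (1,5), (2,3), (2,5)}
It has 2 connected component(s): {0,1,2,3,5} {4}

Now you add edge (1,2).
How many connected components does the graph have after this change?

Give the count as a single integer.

Answer: 2

Derivation:
Initial component count: 2
Add (1,2): endpoints already in same component. Count unchanged: 2.
New component count: 2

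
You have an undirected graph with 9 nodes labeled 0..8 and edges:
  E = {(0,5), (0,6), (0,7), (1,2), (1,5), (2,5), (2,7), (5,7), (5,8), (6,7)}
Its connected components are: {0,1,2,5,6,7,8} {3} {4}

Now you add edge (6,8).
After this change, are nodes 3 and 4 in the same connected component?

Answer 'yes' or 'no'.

Answer: no

Derivation:
Initial components: {0,1,2,5,6,7,8} {3} {4}
Adding edge (6,8): both already in same component {0,1,2,5,6,7,8}. No change.
New components: {0,1,2,5,6,7,8} {3} {4}
Are 3 and 4 in the same component? no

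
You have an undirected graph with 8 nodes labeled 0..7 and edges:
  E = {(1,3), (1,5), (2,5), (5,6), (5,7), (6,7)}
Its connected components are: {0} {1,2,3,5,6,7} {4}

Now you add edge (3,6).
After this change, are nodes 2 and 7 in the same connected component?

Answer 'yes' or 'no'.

Answer: yes

Derivation:
Initial components: {0} {1,2,3,5,6,7} {4}
Adding edge (3,6): both already in same component {1,2,3,5,6,7}. No change.
New components: {0} {1,2,3,5,6,7} {4}
Are 2 and 7 in the same component? yes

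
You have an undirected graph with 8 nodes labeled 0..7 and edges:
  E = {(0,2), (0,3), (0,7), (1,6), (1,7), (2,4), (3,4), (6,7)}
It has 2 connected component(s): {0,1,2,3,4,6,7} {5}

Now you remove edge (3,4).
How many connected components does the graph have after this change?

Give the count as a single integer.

Answer: 2

Derivation:
Initial component count: 2
Remove (3,4): not a bridge. Count unchanged: 2.
  After removal, components: {0,1,2,3,4,6,7} {5}
New component count: 2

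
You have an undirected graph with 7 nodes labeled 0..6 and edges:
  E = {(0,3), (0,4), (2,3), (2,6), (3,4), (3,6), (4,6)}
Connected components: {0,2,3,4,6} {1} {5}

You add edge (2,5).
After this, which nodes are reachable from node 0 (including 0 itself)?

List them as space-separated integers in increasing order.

Before: nodes reachable from 0: {0,2,3,4,6}
Adding (2,5): merges 0's component with another. Reachability grows.
After: nodes reachable from 0: {0,2,3,4,5,6}

Answer: 0 2 3 4 5 6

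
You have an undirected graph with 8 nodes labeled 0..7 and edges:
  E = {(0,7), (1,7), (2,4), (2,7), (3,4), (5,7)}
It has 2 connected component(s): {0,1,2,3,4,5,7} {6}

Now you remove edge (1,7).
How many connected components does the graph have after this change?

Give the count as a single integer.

Answer: 3

Derivation:
Initial component count: 2
Remove (1,7): it was a bridge. Count increases: 2 -> 3.
  After removal, components: {0,2,3,4,5,7} {1} {6}
New component count: 3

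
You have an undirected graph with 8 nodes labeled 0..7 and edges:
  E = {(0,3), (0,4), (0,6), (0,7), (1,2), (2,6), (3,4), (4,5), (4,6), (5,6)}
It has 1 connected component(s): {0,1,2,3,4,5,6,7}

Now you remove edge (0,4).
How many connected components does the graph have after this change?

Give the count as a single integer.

Answer: 1

Derivation:
Initial component count: 1
Remove (0,4): not a bridge. Count unchanged: 1.
  After removal, components: {0,1,2,3,4,5,6,7}
New component count: 1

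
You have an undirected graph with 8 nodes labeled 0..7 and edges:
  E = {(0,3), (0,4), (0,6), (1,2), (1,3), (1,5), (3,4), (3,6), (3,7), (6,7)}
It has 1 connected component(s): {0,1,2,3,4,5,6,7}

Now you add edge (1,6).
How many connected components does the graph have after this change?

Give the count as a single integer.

Initial component count: 1
Add (1,6): endpoints already in same component. Count unchanged: 1.
New component count: 1

Answer: 1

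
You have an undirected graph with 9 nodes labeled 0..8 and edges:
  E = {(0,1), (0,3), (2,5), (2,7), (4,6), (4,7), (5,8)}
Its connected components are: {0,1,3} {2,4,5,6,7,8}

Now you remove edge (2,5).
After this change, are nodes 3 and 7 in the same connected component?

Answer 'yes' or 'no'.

Answer: no

Derivation:
Initial components: {0,1,3} {2,4,5,6,7,8}
Removing edge (2,5): it was a bridge — component count 2 -> 3.
New components: {0,1,3} {2,4,6,7} {5,8}
Are 3 and 7 in the same component? no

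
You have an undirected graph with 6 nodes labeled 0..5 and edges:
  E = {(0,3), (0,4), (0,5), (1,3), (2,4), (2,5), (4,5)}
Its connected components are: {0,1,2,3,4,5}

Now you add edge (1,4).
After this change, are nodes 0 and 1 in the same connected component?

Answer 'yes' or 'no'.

Answer: yes

Derivation:
Initial components: {0,1,2,3,4,5}
Adding edge (1,4): both already in same component {0,1,2,3,4,5}. No change.
New components: {0,1,2,3,4,5}
Are 0 and 1 in the same component? yes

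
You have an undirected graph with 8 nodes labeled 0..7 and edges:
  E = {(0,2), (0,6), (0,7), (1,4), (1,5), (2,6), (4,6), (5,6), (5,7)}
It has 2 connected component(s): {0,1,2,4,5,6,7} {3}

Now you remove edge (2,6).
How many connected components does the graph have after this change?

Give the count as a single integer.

Answer: 2

Derivation:
Initial component count: 2
Remove (2,6): not a bridge. Count unchanged: 2.
  After removal, components: {0,1,2,4,5,6,7} {3}
New component count: 2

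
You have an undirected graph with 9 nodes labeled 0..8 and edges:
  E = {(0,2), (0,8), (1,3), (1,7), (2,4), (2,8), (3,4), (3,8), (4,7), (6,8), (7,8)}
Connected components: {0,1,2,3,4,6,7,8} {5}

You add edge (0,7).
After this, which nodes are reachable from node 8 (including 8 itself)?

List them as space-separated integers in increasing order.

Before: nodes reachable from 8: {0,1,2,3,4,6,7,8}
Adding (0,7): both endpoints already in same component. Reachability from 8 unchanged.
After: nodes reachable from 8: {0,1,2,3,4,6,7,8}

Answer: 0 1 2 3 4 6 7 8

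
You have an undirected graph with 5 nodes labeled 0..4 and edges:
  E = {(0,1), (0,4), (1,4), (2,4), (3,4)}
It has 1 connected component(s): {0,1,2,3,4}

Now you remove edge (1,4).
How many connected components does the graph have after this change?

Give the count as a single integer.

Answer: 1

Derivation:
Initial component count: 1
Remove (1,4): not a bridge. Count unchanged: 1.
  After removal, components: {0,1,2,3,4}
New component count: 1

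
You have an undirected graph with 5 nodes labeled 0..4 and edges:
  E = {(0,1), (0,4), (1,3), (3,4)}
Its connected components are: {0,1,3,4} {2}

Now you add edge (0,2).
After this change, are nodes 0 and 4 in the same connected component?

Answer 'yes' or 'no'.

Initial components: {0,1,3,4} {2}
Adding edge (0,2): merges {0,1,3,4} and {2}.
New components: {0,1,2,3,4}
Are 0 and 4 in the same component? yes

Answer: yes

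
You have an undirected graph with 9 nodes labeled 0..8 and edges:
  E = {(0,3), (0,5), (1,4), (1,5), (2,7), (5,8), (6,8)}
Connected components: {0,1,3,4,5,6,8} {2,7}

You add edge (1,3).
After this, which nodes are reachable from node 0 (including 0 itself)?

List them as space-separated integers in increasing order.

Answer: 0 1 3 4 5 6 8

Derivation:
Before: nodes reachable from 0: {0,1,3,4,5,6,8}
Adding (1,3): both endpoints already in same component. Reachability from 0 unchanged.
After: nodes reachable from 0: {0,1,3,4,5,6,8}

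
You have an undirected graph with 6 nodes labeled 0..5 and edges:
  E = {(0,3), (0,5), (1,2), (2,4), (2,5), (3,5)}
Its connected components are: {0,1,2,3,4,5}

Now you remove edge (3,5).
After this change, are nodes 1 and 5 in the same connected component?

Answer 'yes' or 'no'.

Answer: yes

Derivation:
Initial components: {0,1,2,3,4,5}
Removing edge (3,5): not a bridge — component count unchanged at 1.
New components: {0,1,2,3,4,5}
Are 1 and 5 in the same component? yes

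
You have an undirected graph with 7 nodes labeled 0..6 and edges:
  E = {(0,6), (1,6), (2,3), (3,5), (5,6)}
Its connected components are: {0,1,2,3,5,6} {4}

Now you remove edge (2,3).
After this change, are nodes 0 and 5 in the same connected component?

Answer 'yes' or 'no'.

Answer: yes

Derivation:
Initial components: {0,1,2,3,5,6} {4}
Removing edge (2,3): it was a bridge — component count 2 -> 3.
New components: {0,1,3,5,6} {2} {4}
Are 0 and 5 in the same component? yes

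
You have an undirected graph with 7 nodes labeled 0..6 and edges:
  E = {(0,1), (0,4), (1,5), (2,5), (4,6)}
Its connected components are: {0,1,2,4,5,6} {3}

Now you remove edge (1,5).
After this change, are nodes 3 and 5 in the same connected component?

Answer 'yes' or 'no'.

Answer: no

Derivation:
Initial components: {0,1,2,4,5,6} {3}
Removing edge (1,5): it was a bridge — component count 2 -> 3.
New components: {0,1,4,6} {2,5} {3}
Are 3 and 5 in the same component? no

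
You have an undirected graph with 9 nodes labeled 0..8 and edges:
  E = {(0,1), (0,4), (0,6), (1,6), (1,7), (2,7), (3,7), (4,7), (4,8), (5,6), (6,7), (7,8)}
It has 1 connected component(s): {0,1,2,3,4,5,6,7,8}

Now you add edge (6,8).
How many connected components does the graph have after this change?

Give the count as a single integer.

Answer: 1

Derivation:
Initial component count: 1
Add (6,8): endpoints already in same component. Count unchanged: 1.
New component count: 1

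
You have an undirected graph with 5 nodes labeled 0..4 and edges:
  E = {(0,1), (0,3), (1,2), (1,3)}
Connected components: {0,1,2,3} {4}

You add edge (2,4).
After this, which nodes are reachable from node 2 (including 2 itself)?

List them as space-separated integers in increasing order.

Before: nodes reachable from 2: {0,1,2,3}
Adding (2,4): merges 2's component with another. Reachability grows.
After: nodes reachable from 2: {0,1,2,3,4}

Answer: 0 1 2 3 4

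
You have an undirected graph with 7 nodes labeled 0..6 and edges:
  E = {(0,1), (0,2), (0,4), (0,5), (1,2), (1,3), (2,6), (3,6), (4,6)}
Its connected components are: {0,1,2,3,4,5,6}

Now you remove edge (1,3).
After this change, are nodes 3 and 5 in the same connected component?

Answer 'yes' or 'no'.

Answer: yes

Derivation:
Initial components: {0,1,2,3,4,5,6}
Removing edge (1,3): not a bridge — component count unchanged at 1.
New components: {0,1,2,3,4,5,6}
Are 3 and 5 in the same component? yes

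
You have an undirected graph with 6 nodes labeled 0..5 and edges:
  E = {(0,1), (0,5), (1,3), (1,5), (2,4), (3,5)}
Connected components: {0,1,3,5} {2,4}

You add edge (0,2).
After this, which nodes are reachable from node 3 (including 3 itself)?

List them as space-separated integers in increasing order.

Answer: 0 1 2 3 4 5

Derivation:
Before: nodes reachable from 3: {0,1,3,5}
Adding (0,2): merges 3's component with another. Reachability grows.
After: nodes reachable from 3: {0,1,2,3,4,5}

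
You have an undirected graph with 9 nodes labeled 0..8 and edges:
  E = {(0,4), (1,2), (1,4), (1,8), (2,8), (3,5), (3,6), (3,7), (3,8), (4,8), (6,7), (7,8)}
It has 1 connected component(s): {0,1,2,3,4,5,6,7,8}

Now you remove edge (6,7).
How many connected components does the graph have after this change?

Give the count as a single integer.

Answer: 1

Derivation:
Initial component count: 1
Remove (6,7): not a bridge. Count unchanged: 1.
  After removal, components: {0,1,2,3,4,5,6,7,8}
New component count: 1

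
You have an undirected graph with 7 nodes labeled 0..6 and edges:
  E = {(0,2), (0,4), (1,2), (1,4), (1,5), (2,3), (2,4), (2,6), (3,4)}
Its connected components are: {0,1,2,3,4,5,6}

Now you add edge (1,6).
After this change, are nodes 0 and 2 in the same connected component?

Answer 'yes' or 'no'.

Initial components: {0,1,2,3,4,5,6}
Adding edge (1,6): both already in same component {0,1,2,3,4,5,6}. No change.
New components: {0,1,2,3,4,5,6}
Are 0 and 2 in the same component? yes

Answer: yes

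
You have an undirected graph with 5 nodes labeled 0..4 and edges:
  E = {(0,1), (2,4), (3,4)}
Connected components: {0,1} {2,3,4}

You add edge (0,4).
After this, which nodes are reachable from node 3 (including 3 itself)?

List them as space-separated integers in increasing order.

Answer: 0 1 2 3 4

Derivation:
Before: nodes reachable from 3: {2,3,4}
Adding (0,4): merges 3's component with another. Reachability grows.
After: nodes reachable from 3: {0,1,2,3,4}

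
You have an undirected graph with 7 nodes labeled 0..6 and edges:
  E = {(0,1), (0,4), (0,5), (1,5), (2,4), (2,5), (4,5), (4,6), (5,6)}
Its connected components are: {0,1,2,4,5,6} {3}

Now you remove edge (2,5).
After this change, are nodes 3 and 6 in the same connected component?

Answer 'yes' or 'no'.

Answer: no

Derivation:
Initial components: {0,1,2,4,5,6} {3}
Removing edge (2,5): not a bridge — component count unchanged at 2.
New components: {0,1,2,4,5,6} {3}
Are 3 and 6 in the same component? no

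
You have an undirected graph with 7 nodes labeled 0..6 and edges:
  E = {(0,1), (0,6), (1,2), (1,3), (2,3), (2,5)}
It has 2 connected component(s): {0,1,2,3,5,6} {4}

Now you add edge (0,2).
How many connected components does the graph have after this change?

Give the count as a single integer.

Answer: 2

Derivation:
Initial component count: 2
Add (0,2): endpoints already in same component. Count unchanged: 2.
New component count: 2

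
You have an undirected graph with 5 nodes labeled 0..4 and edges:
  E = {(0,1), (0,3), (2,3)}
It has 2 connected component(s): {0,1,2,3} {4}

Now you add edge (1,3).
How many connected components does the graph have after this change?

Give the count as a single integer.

Answer: 2

Derivation:
Initial component count: 2
Add (1,3): endpoints already in same component. Count unchanged: 2.
New component count: 2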